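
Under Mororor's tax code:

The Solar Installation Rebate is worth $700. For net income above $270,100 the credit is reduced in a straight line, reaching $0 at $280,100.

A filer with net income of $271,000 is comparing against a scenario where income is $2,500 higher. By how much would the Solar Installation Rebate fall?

$175

At $271,000 — $271,000 is $900 into a $10,000 phase-out range, leaving 9,100/10,000 of the credit: $700 × 9,100/10,000 = $637.
At $273,500 — $273,500 is $3,400 into a $10,000 phase-out range, leaving 6,600/10,000 of the credit: $700 × 6,600/10,000 = $462.
Lost: $637 − $462 = $175.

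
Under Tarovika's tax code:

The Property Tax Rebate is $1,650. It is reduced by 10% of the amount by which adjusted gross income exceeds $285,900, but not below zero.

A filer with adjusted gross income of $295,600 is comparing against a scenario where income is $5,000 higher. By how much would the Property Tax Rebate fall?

$500

At $295,600 — 10% of the $9,700 excess over $285,900 is $970; credit = $1,650 − $970 = $680.
At $300,600 — 10% of the $14,700 excess over $285,900 is $1,470; credit = $1,650 − $1,470 = $180.
Lost: $680 − $180 = $500.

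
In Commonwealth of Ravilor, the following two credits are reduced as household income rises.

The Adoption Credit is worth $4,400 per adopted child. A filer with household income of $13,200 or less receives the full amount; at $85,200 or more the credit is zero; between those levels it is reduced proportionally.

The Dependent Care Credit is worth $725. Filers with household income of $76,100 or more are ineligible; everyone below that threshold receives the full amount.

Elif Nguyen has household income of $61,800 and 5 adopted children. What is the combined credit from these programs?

Adoption Credit: base = 5 × $4,400 = $22,000. $61,800 is $48,600 into a $72,000 phase-out range, leaving 23,400/72,000 of the credit: $22,000 × 23,400/72,000 = $7,150.
Dependent Care Credit: $61,800 is below the $76,100 cutoff, so the full $725 applies.
Total: $7,150 + $725 = $7,875.

$7,875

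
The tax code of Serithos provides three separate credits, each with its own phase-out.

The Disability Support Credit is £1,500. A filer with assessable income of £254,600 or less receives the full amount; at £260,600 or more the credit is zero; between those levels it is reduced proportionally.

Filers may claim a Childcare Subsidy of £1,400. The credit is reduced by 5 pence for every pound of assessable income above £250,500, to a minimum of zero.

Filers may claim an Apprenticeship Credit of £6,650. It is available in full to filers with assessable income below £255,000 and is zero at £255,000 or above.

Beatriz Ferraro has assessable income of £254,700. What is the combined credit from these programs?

Disability Support Credit: £254,700 is £100 into a £6,000 phase-out range, leaving 5,900/6,000 of the credit: £1,500 × 5,900/6,000 = £1,475.
Childcare Subsidy: 5% of the £4,200 excess over £250,500 is £210; credit = £1,400 − £210 = £1,190.
Apprenticeship Credit: £254,700 is below the £255,000 cutoff, so the full £6,650 applies.
Total: £1,475 + £1,190 + £6,650 = £9,315.

£9,315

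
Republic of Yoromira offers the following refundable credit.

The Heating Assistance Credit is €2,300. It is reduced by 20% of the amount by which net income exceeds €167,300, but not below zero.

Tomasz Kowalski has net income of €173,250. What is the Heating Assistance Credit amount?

Heating Assistance Credit: 20% of the €5,950 excess over €167,300 is €1,190; credit = €2,300 − €1,190 = €1,110.

€1,110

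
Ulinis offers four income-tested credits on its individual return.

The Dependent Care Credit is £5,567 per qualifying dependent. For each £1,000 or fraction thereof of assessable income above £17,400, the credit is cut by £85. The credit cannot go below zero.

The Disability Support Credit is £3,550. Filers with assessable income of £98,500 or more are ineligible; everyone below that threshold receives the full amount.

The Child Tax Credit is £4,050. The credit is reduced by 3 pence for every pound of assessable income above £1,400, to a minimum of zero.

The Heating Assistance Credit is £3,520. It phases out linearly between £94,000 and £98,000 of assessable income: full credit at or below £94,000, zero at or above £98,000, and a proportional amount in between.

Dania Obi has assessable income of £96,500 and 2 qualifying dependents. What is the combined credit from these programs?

£10,401

Dependent Care Credit: base = 2 × £5,567 = £11,134. income exceeds £17,400 by £79,100, which is 80 full-or-partial £1,000 increments; reduction = 80 × £85 = £6,800, leaving £4,334.
Disability Support Credit: £96,500 is below the £98,500 cutoff, so the full £3,550 applies.
Child Tax Credit: 3% of the £95,100 excess over £1,400 is £2,853; credit = £4,050 − £2,853 = £1,197.
Heating Assistance Credit: £96,500 is £2,500 into a £4,000 phase-out range, leaving 1,500/4,000 of the credit: £3,520 × 1,500/4,000 = £1,320.
Total: £4,334 + £3,550 + £1,197 + £1,320 = £10,401.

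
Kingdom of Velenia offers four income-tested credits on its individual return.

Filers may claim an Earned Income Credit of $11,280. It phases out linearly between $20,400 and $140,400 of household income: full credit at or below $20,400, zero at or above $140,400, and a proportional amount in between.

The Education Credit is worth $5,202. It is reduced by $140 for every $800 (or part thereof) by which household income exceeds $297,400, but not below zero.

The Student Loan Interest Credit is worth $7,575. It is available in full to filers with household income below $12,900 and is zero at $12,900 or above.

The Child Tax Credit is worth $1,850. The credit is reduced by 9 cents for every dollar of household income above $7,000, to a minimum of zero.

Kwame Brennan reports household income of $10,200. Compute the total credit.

$25,619

Earned Income Credit: $10,200 is at or below the $20,400 threshold, so the full $11,280 applies.
Education Credit: $10,200 is at or below the $297,400 threshold, so the full $5,202 applies.
Student Loan Interest Credit: $10,200 is below the $12,900 cutoff, so the full $7,575 applies.
Child Tax Credit: 9% of the $3,200 excess over $7,000 is $288; credit = $1,850 − $288 = $1,562.
Total: $11,280 + $5,202 + $7,575 + $1,562 = $25,619.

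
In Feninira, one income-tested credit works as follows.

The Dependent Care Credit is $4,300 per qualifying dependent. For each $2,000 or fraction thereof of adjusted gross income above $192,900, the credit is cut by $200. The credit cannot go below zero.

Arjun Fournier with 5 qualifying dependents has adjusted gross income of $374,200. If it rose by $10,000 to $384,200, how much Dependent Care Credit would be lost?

$1,000

At $374,200 — base = 5 × $4,300 = $21,500. income exceeds $192,900 by $181,300, which is 91 full-or-partial $2,000 increments; reduction = 91 × $200 = $18,200, leaving $3,300.
At $384,200 — base = 5 × $4,300 = $21,500. income exceeds $192,900 by $191,300, which is 96 full-or-partial $2,000 increments; reduction = 96 × $200 = $19,200, leaving $2,300.
Lost: $3,300 − $2,300 = $1,000.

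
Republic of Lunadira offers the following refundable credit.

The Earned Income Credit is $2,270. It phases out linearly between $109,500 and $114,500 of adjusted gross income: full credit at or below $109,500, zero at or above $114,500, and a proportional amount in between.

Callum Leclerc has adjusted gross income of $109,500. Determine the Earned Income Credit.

Earned Income Credit: $109,500 is at or below the $109,500 threshold, so the full $2,270 applies.

$2,270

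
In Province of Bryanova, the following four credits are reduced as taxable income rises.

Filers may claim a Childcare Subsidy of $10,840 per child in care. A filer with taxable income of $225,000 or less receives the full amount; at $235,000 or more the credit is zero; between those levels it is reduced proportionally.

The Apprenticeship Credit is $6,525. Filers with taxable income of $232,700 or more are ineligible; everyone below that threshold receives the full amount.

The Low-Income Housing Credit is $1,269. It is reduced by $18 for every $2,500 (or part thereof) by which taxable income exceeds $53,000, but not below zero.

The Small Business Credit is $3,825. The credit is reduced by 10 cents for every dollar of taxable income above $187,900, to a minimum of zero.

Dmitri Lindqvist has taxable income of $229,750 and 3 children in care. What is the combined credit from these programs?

Childcare Subsidy: base = 3 × $10,840 = $32,520. $229,750 is $4,750 into a $10,000 phase-out range, leaving 5,250/10,000 of the credit: $32,520 × 5,250/10,000 = $17,073.
Apprenticeship Credit: $229,750 is below the $232,700 cutoff, so the full $6,525 applies.
Low-Income Housing Credit: income exceeds $53,000 by $176,750 → 71 increments × $18 = $1,278 ≥ base, so the credit is $0.
Small Business Credit: 10% of the $41,850 excess over $187,900 is $4,185 ≥ base, so the credit is $0.
Total: $17,073 + $6,525 + $0 + $0 = $23,598.

$23,598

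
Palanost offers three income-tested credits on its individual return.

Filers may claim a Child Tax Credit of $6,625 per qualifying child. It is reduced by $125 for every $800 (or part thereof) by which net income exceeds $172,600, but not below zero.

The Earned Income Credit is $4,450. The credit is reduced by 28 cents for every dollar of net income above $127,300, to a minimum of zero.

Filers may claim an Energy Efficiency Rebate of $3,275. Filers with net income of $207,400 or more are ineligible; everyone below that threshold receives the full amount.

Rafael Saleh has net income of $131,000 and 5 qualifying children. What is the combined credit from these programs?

Child Tax Credit: base = 5 × $6,625 = $33,125. $131,000 is at or below the $172,600 threshold, so the full $33,125 applies.
Earned Income Credit: 28% of the $3,700 excess over $127,300 is $1,036; credit = $4,450 − $1,036 = $3,414.
Energy Efficiency Rebate: $131,000 is below the $207,400 cutoff, so the full $3,275 applies.
Total: $33,125 + $3,414 + $3,275 = $39,814.

$39,814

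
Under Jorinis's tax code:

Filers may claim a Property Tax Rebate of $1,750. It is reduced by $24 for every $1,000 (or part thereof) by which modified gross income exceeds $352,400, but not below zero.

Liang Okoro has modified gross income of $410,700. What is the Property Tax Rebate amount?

$334

Property Tax Rebate: income exceeds $352,400 by $58,300, which is 59 full-or-partial $1,000 increments; reduction = 59 × $24 = $1,416, leaving $334.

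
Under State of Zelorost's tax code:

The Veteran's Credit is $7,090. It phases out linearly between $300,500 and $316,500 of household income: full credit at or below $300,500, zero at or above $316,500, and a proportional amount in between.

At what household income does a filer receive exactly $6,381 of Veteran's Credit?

$302,100

$6,381 is 6,381/7,090 of the full $7,090, so 709/7,090 of the $16,000 range has been used: income = $300,500 + $16,000 × 709/7,090 = $302,100.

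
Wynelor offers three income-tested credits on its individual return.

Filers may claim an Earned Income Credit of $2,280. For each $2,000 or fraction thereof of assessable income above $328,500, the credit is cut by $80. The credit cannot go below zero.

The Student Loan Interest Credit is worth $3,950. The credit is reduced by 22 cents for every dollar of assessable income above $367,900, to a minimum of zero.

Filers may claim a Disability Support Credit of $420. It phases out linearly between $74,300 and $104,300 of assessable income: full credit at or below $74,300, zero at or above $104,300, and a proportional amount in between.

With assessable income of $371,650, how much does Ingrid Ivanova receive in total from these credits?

Earned Income Credit: income exceeds $328,500 by $43,150, which is 22 full-or-partial $2,000 increments; reduction = 22 × $80 = $1,760, leaving $520.
Student Loan Interest Credit: 22% of the $3,750 excess over $367,900 is $825; credit = $3,950 − $825 = $3,125.
Disability Support Credit: $371,650 is at or above $104,300, so the credit is $0.
Total: $520 + $3,125 + $0 = $3,645.

$3,645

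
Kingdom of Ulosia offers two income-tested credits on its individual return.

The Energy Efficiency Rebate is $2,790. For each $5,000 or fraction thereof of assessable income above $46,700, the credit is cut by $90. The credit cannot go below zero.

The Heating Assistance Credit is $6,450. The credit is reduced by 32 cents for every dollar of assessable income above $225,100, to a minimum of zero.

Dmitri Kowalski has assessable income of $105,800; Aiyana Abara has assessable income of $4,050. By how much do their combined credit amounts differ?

$1,080

Dmitri ($105,800): Energy Efficiency Rebate: income exceeds $46,700 by $59,100, which is 12 full-or-partial $5,000 increments; reduction = 12 × $90 = $1,080, leaving $1,710. Heating Assistance Credit: $105,800 is at or below the $225,100 threshold, so the full $6,450 applies. total $1,710 + $6,450 = $8,160
Aiyana ($4,050): Energy Efficiency Rebate: $4,050 is at or below the $46,700 threshold, so the full $2,790 applies. Heating Assistance Credit: $4,050 is at or below the $225,100 threshold, so the full $6,450 applies. total $2,790 + $6,450 = $9,240
Difference: |$8,160 − $9,240| = $1,080.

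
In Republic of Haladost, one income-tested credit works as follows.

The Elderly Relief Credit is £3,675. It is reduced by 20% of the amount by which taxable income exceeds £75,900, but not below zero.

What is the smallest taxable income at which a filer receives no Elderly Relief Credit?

The credit falls by 20% of each pound above £75,900, so it reaches zero when the excess is £3,675 / 20% = £18,375: income = £75,900 + £18,375 = £94,275.

£94,275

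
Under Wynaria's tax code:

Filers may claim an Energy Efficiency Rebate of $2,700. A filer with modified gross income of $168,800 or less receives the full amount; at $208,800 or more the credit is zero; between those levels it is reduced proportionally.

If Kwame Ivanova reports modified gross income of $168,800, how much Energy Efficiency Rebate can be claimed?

Energy Efficiency Rebate: $168,800 is at or below the $168,800 threshold, so the full $2,700 applies.

$2,700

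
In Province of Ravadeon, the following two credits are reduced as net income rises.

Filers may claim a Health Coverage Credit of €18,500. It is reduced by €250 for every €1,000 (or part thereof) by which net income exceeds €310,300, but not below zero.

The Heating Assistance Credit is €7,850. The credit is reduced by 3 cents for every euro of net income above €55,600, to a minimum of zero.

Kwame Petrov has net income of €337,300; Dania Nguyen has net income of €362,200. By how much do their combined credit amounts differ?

Kwame (€337,300): Health Coverage Credit: income exceeds €310,300 by €27,000, which is 27 full-or-partial €1,000 increments; reduction = 27 × €250 = €6,750, leaving €11,750. Heating Assistance Credit: 3% of the €281,700 excess over €55,600 is €8,451 ≥ base, so the credit is €0. total €11,750 + €0 = €11,750
Dania (€362,200): Health Coverage Credit: income exceeds €310,300 by €51,900, which is 52 full-or-partial €1,000 increments; reduction = 52 × €250 = €13,000, leaving €5,500. Heating Assistance Credit: 3% of the €306,600 excess over €55,600 is €9,198 ≥ base, so the credit is €0. total €5,500 + €0 = €5,500
Difference: |€11,750 − €5,500| = €6,250.

€6,250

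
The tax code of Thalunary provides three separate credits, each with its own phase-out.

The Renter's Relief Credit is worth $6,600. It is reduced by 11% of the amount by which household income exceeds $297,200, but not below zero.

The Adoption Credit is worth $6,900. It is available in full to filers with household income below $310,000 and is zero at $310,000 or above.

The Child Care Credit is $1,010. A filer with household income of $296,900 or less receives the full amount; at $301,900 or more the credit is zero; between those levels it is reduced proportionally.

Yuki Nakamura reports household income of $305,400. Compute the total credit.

Renter's Relief Credit: 11% of the $8,200 excess over $297,200 is $902; credit = $6,600 − $902 = $5,698.
Adoption Credit: $305,400 is below the $310,000 cutoff, so the full $6,900 applies.
Child Care Credit: $305,400 is at or above $301,900, so the credit is $0.
Total: $5,698 + $6,900 + $0 = $12,598.

$12,598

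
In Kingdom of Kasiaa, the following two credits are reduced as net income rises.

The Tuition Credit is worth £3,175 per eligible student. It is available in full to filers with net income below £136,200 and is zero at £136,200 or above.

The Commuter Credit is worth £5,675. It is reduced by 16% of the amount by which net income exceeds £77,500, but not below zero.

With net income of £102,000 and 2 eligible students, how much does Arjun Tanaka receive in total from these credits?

£8,105

Tuition Credit: base = 2 × £3,175 = £6,350. £102,000 is below the £136,200 cutoff, so the full £6,350 applies.
Commuter Credit: 16% of the £24,500 excess over £77,500 is £3,920; credit = £5,675 − £3,920 = £1,755.
Total: £6,350 + £1,755 = £8,105.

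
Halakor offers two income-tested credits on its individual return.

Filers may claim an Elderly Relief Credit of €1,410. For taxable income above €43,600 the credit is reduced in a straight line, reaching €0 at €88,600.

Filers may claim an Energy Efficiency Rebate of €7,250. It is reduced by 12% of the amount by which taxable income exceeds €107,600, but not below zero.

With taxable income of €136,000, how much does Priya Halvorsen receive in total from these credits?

Elderly Relief Credit: €136,000 is at or above €88,600, so the credit is €0.
Energy Efficiency Rebate: 12% of the €28,400 excess over €107,600 is €3,408; credit = €7,250 − €3,408 = €3,842.
Total: €0 + €3,842 = €3,842.

€3,842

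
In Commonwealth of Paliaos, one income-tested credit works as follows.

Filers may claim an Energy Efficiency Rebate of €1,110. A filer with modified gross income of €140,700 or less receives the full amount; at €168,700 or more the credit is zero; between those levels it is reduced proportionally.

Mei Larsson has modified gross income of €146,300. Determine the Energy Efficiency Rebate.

Energy Efficiency Rebate: €146,300 is €5,600 into a €28,000 phase-out range, leaving 22,400/28,000 of the credit: €1,110 × 22,400/28,000 = €888.

€888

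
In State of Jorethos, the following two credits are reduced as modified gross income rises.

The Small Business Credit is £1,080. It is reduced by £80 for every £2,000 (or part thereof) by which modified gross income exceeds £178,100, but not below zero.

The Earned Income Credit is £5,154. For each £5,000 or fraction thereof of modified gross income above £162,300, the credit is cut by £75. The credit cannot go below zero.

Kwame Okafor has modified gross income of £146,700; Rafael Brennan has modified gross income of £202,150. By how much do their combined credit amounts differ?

£1,640

Kwame (£146,700): Small Business Credit: £146,700 is at or below the £178,100 threshold, so the full £1,080 applies. Earned Income Credit: £146,700 is at or below the £162,300 threshold, so the full £5,154 applies. total £1,080 + £5,154 = £6,234
Rafael (£202,150): Small Business Credit: income exceeds £178,100 by £24,050, which is 13 full-or-partial £2,000 increments; reduction = 13 × £80 = £1,040, leaving £40. Earned Income Credit: income exceeds £162,300 by £39,850, which is 8 full-or-partial £5,000 increments; reduction = 8 × £75 = £600, leaving £4,554. total £40 + £4,554 = £4,594
Difference: |£6,234 − £4,594| = £1,640.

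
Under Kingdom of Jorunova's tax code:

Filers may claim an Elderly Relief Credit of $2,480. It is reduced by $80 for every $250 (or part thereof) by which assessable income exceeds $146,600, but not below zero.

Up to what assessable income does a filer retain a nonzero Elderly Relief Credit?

$154,100

After 30 increments the reduction is 30 × $80 = $2,400, leaving $80; one more increment wipes it out. Increment 30 ends at excess 30 × $250 = $7,500, so the highest qualifying income is $146,600 + $7,500 = $154,100.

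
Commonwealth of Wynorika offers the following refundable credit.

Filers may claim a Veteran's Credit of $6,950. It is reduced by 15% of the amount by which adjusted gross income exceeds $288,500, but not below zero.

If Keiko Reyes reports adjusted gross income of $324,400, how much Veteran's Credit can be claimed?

Veteran's Credit: 15% of the $35,900 excess over $288,500 is $5,385; credit = $6,950 − $5,385 = $1,565.

$1,565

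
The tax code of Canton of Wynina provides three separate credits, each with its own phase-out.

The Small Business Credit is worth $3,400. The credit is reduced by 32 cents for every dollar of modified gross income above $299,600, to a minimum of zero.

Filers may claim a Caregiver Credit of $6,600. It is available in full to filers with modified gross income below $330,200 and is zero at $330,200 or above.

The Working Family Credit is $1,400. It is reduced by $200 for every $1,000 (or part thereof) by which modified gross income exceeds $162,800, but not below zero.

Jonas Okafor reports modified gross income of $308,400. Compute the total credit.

$7,184

Small Business Credit: 32% of the $8,800 excess over $299,600 is $2,816; credit = $3,400 − $2,816 = $584.
Caregiver Credit: $308,400 is below the $330,200 cutoff, so the full $6,600 applies.
Working Family Credit: income exceeds $162,800 by $145,600 → 146 increments × $200 = $29,200 ≥ base, so the credit is $0.
Total: $584 + $6,600 + $0 = $7,184.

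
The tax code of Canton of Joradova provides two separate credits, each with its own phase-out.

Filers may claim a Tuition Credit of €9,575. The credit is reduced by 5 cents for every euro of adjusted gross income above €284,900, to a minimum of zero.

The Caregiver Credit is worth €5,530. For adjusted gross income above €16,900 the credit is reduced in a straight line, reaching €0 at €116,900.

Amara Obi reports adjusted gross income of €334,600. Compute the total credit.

Tuition Credit: 5% of the €49,700 excess over €284,900 is €2,485; credit = €9,575 − €2,485 = €7,090.
Caregiver Credit: €334,600 is at or above €116,900, so the credit is €0.
Total: €7,090 + €0 = €7,090.

€7,090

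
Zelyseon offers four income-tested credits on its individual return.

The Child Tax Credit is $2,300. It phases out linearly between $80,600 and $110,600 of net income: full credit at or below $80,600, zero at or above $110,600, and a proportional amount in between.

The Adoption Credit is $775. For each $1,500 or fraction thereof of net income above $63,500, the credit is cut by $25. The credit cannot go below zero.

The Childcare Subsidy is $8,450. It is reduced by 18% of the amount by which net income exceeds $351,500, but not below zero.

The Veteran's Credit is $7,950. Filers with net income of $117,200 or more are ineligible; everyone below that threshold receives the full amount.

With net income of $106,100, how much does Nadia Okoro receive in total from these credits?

Child Tax Credit: $106,100 is $25,500 into a $30,000 phase-out range, leaving 4,500/30,000 of the credit: $2,300 × 4,500/30,000 = $345.
Adoption Credit: income exceeds $63,500 by $42,600, which is 29 full-or-partial $1,500 increments; reduction = 29 × $25 = $725, leaving $50.
Childcare Subsidy: $106,100 is at or below the $351,500 threshold, so the full $8,450 applies.
Veteran's Credit: $106,100 is below the $117,200 cutoff, so the full $7,950 applies.
Total: $345 + $50 + $8,450 + $7,950 = $16,795.

$16,795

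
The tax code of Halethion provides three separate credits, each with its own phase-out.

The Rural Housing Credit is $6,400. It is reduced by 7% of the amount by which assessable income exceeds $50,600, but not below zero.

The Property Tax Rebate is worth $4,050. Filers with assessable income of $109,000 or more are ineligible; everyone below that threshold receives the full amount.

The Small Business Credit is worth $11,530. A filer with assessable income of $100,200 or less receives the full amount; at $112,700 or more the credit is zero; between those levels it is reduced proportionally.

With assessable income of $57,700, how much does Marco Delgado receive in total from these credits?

Rural Housing Credit: 7% of the $7,100 excess over $50,600 is $497; credit = $6,400 − $497 = $5,903.
Property Tax Rebate: $57,700 is below the $109,000 cutoff, so the full $4,050 applies.
Small Business Credit: $57,700 is at or below the $100,200 threshold, so the full $11,530 applies.
Total: $5,903 + $4,050 + $11,530 = $21,483.

$21,483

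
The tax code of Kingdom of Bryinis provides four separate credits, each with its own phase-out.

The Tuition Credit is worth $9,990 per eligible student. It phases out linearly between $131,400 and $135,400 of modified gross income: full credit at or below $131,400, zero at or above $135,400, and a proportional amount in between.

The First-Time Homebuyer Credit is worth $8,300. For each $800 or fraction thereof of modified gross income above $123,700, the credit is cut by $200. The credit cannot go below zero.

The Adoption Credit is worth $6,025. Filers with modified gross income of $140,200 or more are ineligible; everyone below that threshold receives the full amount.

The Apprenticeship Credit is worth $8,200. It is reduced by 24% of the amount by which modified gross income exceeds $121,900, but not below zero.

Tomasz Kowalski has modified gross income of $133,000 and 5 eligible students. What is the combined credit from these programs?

Tuition Credit: base = 5 × $9,990 = $49,950. $133,000 is $1,600 into a $4,000 phase-out range, leaving 2,400/4,000 of the credit: $49,950 × 2,400/4,000 = $29,970.
First-Time Homebuyer Credit: income exceeds $123,700 by $9,300, which is 12 full-or-partial $800 increments; reduction = 12 × $200 = $2,400, leaving $5,900.
Adoption Credit: $133,000 is below the $140,200 cutoff, so the full $6,025 applies.
Apprenticeship Credit: 24% of the $11,100 excess over $121,900 is $2,664; credit = $8,200 − $2,664 = $5,536.
Total: $29,970 + $5,900 + $6,025 + $5,536 = $47,431.

$47,431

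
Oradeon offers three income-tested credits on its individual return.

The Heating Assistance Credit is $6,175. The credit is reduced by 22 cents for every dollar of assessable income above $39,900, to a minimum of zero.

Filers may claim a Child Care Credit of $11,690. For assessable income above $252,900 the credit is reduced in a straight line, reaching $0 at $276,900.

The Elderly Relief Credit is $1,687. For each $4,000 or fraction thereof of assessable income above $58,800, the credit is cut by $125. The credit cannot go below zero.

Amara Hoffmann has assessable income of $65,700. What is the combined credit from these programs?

$13,626

Heating Assistance Credit: 22% of the $25,800 excess over $39,900 is $5,676; credit = $6,175 − $5,676 = $499.
Child Care Credit: $65,700 is at or below the $252,900 threshold, so the full $11,690 applies.
Elderly Relief Credit: income exceeds $58,800 by $6,900, which is 2 full-or-partial $4,000 increments; reduction = 2 × $125 = $250, leaving $1,437.
Total: $499 + $11,690 + $1,437 = $13,626.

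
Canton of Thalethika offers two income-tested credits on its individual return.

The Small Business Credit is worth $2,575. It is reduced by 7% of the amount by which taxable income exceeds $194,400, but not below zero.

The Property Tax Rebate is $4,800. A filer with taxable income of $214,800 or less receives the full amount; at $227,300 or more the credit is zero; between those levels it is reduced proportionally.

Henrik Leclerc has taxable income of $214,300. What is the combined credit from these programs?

Small Business Credit: 7% of the $19,900 excess over $194,400 is $1,393; credit = $2,575 − $1,393 = $1,182.
Property Tax Rebate: $214,300 is at or below the $214,800 threshold, so the full $4,800 applies.
Total: $1,182 + $4,800 = $5,982.

$5,982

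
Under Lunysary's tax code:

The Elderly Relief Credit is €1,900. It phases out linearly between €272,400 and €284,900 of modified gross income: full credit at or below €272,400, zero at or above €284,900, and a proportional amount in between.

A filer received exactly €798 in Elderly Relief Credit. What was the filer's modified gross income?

€798 is 798/1,900 of the full €1,900, so 1,102/1,900 of the €12,500 range has been used: income = €272,400 + €12,500 × 1,102/1,900 = €279,650.

€279,650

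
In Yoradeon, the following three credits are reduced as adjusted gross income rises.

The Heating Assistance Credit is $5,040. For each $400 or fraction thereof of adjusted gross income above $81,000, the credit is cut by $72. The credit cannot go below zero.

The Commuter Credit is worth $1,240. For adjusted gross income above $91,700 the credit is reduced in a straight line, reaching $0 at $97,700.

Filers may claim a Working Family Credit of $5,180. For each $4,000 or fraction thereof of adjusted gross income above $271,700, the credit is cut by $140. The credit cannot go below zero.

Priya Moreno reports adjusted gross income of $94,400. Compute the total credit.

$8,454

Heating Assistance Credit: income exceeds $81,000 by $13,400, which is 34 full-or-partial $400 increments; reduction = 34 × $72 = $2,448, leaving $2,592.
Commuter Credit: $94,400 is $2,700 into a $6,000 phase-out range, leaving 3,300/6,000 of the credit: $1,240 × 3,300/6,000 = $682.
Working Family Credit: $94,400 is at or below the $271,700 threshold, so the full $5,180 applies.
Total: $2,592 + $682 + $5,180 = $8,454.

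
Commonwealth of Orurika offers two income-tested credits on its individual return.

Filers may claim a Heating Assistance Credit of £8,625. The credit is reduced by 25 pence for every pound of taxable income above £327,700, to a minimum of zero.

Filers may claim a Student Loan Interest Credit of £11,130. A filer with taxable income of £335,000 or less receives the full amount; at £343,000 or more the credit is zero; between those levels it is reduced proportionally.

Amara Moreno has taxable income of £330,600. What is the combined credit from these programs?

Heating Assistance Credit: 25% of the £2,900 excess over £327,700 is £725; credit = £8,625 − £725 = £7,900.
Student Loan Interest Credit: £330,600 is at or below the £335,000 threshold, so the full £11,130 applies.
Total: £7,900 + £11,130 = £19,030.

£19,030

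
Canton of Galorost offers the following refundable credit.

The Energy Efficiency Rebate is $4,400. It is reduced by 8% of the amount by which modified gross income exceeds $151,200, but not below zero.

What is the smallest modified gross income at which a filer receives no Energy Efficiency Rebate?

The credit falls by 8% of each dollar above $151,200, so it reaches zero when the excess is $4,400 / 8% = $55,000: income = $151,200 + $55,000 = $206,200.

$206,200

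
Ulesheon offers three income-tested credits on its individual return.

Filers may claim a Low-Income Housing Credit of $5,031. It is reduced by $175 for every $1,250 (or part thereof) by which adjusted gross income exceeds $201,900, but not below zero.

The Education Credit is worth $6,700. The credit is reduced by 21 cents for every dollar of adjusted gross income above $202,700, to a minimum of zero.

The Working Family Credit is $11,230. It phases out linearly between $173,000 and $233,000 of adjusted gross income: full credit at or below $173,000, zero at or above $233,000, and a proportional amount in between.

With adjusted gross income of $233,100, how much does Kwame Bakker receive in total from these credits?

$972

Low-Income Housing Credit: income exceeds $201,900 by $31,200, which is 25 full-or-partial $1,250 increments; reduction = 25 × $175 = $4,375, leaving $656.
Education Credit: 21% of the $30,400 excess over $202,700 is $6,384; credit = $6,700 − $6,384 = $316.
Working Family Credit: $233,100 is at or above $233,000, so the credit is $0.
Total: $656 + $316 + $0 = $972.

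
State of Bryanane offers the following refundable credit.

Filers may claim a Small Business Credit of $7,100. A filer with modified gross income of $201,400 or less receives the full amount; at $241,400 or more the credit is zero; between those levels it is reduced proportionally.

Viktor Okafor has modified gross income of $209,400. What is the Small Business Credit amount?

Small Business Credit: $209,400 is $8,000 into a $40,000 phase-out range, leaving 32,000/40,000 of the credit: $7,100 × 32,000/40,000 = $5,680.

$5,680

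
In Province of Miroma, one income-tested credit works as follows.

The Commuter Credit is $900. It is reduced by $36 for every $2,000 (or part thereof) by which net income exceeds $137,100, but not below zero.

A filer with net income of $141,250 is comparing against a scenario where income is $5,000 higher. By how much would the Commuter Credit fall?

At $141,250 — income exceeds $137,100 by $4,150, which is 3 full-or-partial $2,000 increments; reduction = 3 × $36 = $108, leaving $792.
At $146,250 — income exceeds $137,100 by $9,150, which is 5 full-or-partial $2,000 increments; reduction = 5 × $36 = $180, leaving $720.
Lost: $792 − $720 = $72.

$72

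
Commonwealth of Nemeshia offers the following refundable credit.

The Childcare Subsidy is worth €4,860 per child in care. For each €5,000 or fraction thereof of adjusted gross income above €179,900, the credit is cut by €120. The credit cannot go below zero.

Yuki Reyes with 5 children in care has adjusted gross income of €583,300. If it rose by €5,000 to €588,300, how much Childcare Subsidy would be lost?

€120

At €583,300 — base = 5 × €4,860 = €24,300. income exceeds €179,900 by €403,400, which is 81 full-or-partial €5,000 increments; reduction = 81 × €120 = €9,720, leaving €14,580.
At €588,300 — base = 5 × €4,860 = €24,300. income exceeds €179,900 by €408,400, which is 82 full-or-partial €5,000 increments; reduction = 82 × €120 = €9,840, leaving €14,460.
Lost: €14,580 − €14,460 = €120.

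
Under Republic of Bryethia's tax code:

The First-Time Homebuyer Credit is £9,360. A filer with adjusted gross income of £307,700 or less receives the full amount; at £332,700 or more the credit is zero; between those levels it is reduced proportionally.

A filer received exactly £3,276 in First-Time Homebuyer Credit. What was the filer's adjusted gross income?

£323,950

£3,276 is 3,276/9,360 of the full £9,360, so 6,084/9,360 of the £25,000 range has been used: income = £307,700 + £25,000 × 6,084/9,360 = £323,950.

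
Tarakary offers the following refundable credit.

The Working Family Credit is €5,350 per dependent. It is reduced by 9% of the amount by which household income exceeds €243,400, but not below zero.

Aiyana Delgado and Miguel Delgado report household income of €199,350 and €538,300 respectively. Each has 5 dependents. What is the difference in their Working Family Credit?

Aiyana (€199,350): Working Family Credit: base = 5 × €5,350 = €26,750. €199,350 is at or below the €243,400 threshold, so the full €26,750 applies.
Miguel (€538,300): Working Family Credit: base = 5 × €5,350 = €26,750. 9% of the €294,900 excess over €243,400 is €26,541; credit = €26,750 − €26,541 = €209.
Difference: |€26,750 − €209| = €26,541.

€26,541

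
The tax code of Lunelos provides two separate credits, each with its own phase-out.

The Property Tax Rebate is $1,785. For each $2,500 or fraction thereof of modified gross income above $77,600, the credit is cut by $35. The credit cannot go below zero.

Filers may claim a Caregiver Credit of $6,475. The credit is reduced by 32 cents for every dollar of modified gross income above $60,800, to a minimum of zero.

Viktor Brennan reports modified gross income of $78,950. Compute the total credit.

Property Tax Rebate: income exceeds $77,600 by $1,350, which is 1 full-or-partial $2,500 increment; reduction = 1 × $35 = $35, leaving $1,750.
Caregiver Credit: 32% of the $18,150 excess over $60,800 is $5,808; credit = $6,475 − $5,808 = $667.
Total: $1,750 + $667 = $2,417.

$2,417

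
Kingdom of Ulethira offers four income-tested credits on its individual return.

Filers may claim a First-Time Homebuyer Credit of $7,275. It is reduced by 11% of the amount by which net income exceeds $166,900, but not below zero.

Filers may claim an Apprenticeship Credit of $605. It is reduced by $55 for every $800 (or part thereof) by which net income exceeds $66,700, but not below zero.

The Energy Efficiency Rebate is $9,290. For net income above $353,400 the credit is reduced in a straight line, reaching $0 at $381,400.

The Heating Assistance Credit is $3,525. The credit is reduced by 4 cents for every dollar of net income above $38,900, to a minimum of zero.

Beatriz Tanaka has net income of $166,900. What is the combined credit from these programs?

$16,565

First-Time Homebuyer Credit: $166,900 is at or below the $166,900 threshold, so the full $7,275 applies.
Apprenticeship Credit: income exceeds $66,700 by $100,200 → 126 increments × $55 = $6,930 ≥ base, so the credit is $0.
Energy Efficiency Rebate: $166,900 is at or below the $353,400 threshold, so the full $9,290 applies.
Heating Assistance Credit: 4% of the $128,000 excess over $38,900 is $5,120 ≥ base, so the credit is $0.
Total: $7,275 + $0 + $9,290 + $0 = $16,565.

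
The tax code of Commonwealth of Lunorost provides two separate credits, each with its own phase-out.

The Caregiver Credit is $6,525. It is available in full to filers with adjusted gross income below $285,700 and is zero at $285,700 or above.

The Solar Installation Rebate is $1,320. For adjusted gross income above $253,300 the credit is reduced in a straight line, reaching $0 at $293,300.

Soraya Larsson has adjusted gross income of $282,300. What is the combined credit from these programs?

Caregiver Credit: $282,300 is below the $285,700 cutoff, so the full $6,525 applies.
Solar Installation Rebate: $282,300 is $29,000 into a $40,000 phase-out range, leaving 11,000/40,000 of the credit: $1,320 × 11,000/40,000 = $363.
Total: $6,525 + $363 = $6,888.

$6,888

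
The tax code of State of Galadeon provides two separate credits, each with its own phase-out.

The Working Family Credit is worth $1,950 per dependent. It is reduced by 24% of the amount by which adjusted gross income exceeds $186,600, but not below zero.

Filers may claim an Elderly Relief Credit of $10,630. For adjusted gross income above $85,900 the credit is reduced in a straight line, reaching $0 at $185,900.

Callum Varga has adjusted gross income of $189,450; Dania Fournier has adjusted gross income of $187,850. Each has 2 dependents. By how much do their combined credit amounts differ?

$384

Callum ($189,450): Working Family Credit: base = 2 × $1,950 = $3,900. 24% of the $2,850 excess over $186,600 is $684; credit = $3,900 − $684 = $3,216. Elderly Relief Credit: $189,450 is at or above $185,900, so the credit is $0. total $3,216 + $0 = $3,216
Dania ($187,850): Working Family Credit: base = 2 × $1,950 = $3,900. 24% of the $1,250 excess over $186,600 is $300; credit = $3,900 − $300 = $3,600. Elderly Relief Credit: $187,850 is at or above $185,900, so the credit is $0. total $3,600 + $0 = $3,600
Difference: |$3,216 − $3,600| = $384.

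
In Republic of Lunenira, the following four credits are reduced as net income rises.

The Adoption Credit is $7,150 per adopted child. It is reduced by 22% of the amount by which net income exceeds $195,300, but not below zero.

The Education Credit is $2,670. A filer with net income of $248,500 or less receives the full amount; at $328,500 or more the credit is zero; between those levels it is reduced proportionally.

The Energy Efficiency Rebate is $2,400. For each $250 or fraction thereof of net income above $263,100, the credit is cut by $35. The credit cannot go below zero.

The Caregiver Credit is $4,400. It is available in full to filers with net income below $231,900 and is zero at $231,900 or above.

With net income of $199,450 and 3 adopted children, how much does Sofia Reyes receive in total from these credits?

$30,007

Adoption Credit: base = 3 × $7,150 = $21,450. 22% of the $4,150 excess over $195,300 is $913; credit = $21,450 − $913 = $20,537.
Education Credit: $199,450 is at or below the $248,500 threshold, so the full $2,670 applies.
Energy Efficiency Rebate: $199,450 is at or below the $263,100 threshold, so the full $2,400 applies.
Caregiver Credit: $199,450 is below the $231,900 cutoff, so the full $4,400 applies.
Total: $20,537 + $2,670 + $2,400 + $4,400 = $30,007.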